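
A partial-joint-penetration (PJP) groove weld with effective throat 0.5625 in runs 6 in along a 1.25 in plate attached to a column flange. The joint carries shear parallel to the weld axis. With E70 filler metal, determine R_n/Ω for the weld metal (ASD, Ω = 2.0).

R_n/Ω ≈ 70.9 kip

E70XX → F_EXX = 70 ksi.
Effective throat (given) t_e = 0.5625 in.
A_we = 0.5625 × 6 = 3.375 in².
F_nw = 0.6 F_EXX = 42 ksi.
R_n/Ω = (42 × 3.375) / 2.0 = 70.88 kip.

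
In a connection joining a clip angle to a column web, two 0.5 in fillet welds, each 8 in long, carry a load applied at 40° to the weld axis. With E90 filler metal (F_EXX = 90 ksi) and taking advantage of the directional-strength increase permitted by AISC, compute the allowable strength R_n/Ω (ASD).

t_e = 0.707 × 0.5 = 0.3535 in; A_we = 0.3535 × 16 = 5.656 in².
Directional factor: 1.0 + 0.5 sin^1.5(40°) = 1.258.
F_nw = 0.6 × 90 × 1.258 = 67.91 ksi.
R_n/Ω = (67.91 × 5.656) / 2.0 = 192.1 kips.

R_n/Ω ≈ 192 kips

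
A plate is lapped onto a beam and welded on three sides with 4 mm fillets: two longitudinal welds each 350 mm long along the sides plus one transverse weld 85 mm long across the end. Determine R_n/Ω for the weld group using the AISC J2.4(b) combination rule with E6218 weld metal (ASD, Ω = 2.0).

E62XX → F_EXX = 620 MPa.
t_e = 0.707 × 4 = 2.828 mm.
R_nwl = 0.6 × 620 × 2.828 × 700 × 10⁻³ = 736.4 kN (longitudinal, 2 welds).
R_nwt = 0.6 × 620 × 2.828 × 85 × 10⁻³ = 89.42 kN (transverse, base value).
(i) R_nwl + R_nwt = 825.8 kN; (ii) 0.85 R_nwl + 1.5 R_nwt = 760.1 kN.
R_n = max = 825.8 kN [governs: (i)]; R_n/Ω = 412.9 kN.

R_n/Ω ≈ 413 kN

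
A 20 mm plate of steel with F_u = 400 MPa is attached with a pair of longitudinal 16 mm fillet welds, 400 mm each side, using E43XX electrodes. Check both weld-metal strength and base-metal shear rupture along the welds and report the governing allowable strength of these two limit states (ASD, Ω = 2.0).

R_n/Ω ≈ 1170 kN (weld metal governs)

E43XX → F_EXX = 430 MPa.
t_e = 0.707 × 16 = 11.31 mm; L = 800 mm.
Weld metal: R_n/Ω = (1/2.0) × 0.6 × 430 × 11.31 × 800 × 10⁻³ = 1167 kN.
Base metal (shear rupture): R_n/Ω = (1/2.0) × 0.6 × 400 × 20 × 800 × 10⁻³ = 1920 kN.
Governing: weld metal.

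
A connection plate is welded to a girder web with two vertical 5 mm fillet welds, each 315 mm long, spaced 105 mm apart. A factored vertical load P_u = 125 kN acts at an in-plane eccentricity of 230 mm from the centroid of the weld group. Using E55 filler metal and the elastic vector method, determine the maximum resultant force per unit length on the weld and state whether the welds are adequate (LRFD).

E55XX → F_EXX = 550 MPa.
Total weld length L_w = 630 mm. Treat welds as unit-width lines.
Polar moment about centroid: J = 2[d³/12 + d(b/2)²] = 2[315³/12 + 315×52.5²] = 6946000 mm³.
Direct shear f_v = P/L_w = 125×10³ / 630 = 198.4 N/mm (vertical).
Torsion M = P·e = 125×10³ × 230 = 28750000 N·mm.
Critical point at (x, y) = (52.5, 157.5) from centroid. f_tx = M·y/J = 651.9 N/mm; f_ty = M·x/J = 217.3 N/mm.
Resultant f_max = √[f_tx² + (f_v + f_ty)²] = √[651.9² + (198.4 + 217.3)²] = 773.2 N/mm.
Capacity per unit length: φr_n = 0.75 × 0.6 × 550 × (0.707 × 5) = 874.9 N/mm.
773.2 ≤ 874.9 → adequate.

f_max ≈ 773 N/mm; adequate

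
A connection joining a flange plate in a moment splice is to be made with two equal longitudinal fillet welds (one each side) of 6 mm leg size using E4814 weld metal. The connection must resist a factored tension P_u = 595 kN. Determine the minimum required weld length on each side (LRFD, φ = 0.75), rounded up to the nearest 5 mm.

L = 325 mm on each side

E48XX → F_EXX = 480 MPa.
Throat t_e = 0.707 × 6 = 4.242 mm.
φr_n = 0.75 × 0.6 × 480 × 4.242 × 10⁻³ = 0.9163 kN/mm.
L_req = P_u / φr_n = 595 / 0.9163 = 649.4 mm total.
Per side: 649.4 / 2 = 324.7 mm.
Round up → use L = 325 mm on each side.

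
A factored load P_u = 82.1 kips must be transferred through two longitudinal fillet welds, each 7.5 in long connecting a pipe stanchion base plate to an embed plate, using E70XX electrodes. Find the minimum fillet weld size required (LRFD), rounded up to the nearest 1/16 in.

w = 1/4 in

E70XX → F_EXX = 70 ksi.
Total weld length L = 15 in.
Required throat t_e = P_u / (φ × 0.6 F_EXX × L) = 82.1 / (0.75 × 0.6 × 70 × 15) = 0.1738 in.
Required leg w = t_e / 0.707 = 0.2458 in → use 1/4 in.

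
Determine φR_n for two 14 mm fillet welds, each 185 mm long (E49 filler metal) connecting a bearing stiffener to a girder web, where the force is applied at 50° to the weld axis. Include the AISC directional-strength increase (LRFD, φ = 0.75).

φR_n ≈ 1080 kN

E49XX → F_EXX = 490 MPa.
t_e = 0.707 × 14 = 9.898 mm; A_we = 9.898 × 370 = 3662 mm².
Directional factor: 1.0 + 0.5 sin^1.5(50°) = 1.335.
F_nw = 0.6 × 490 × 1.335 = 392.6 MPa.
φR_n = 0.75 × 392.6 × 3662 × 10⁻³ = 1078 kN.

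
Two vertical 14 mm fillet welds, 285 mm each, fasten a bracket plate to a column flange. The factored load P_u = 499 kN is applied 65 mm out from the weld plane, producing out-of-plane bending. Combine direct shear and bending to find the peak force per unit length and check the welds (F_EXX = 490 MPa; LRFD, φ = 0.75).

L_w = 2 × 285 = 570 mm; section modulus (unit throat) S = 2 × L²/6 = 27080 mm².
Direct shear f_v = P/L_w = 499×10³/570 = 875.4 N/mm.
Moment M = P × e = 499×10³ × 65 = 32435000 N·mm; bending f_b = M/S = 1198 N/mm.
f_max = √(f_v² + f_b²) = √(875.4² + 1198²) = 1484 N/mm.
φr_n = 0.75 × 0.6 × 490 × (0.707 × 14) = 2183 N/mm → adequate.

f_max ≈ 1480 N/mm; adequate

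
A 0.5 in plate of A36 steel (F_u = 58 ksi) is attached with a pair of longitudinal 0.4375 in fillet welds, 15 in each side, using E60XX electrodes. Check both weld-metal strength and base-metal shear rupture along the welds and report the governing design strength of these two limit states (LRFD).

φR_n ≈ 251 kips (weld metal governs)

E60XX → F_EXX = 60 ksi.
t_e = 0.707 × 0.4375 = 0.3093 in; L = 30 in.
Weld metal: φR_n = 0.75 × 0.6 × 60 × 0.3093 × 30 = 250.5 kips.
Base metal (shear rupture): φR_n = 0.75 × 0.6 × 58 × 0.5 × 30 = 391.5 kips.
Governing: weld metal.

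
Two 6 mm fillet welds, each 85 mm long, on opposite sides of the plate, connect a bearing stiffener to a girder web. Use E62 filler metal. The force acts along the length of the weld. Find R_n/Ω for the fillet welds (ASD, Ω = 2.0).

E62XX → F_EXX = 620 MPa.
Effective throat t_e = 0.707 × 6 = 4.242 mm.
Total length L = 170 mm; A_we = 4.242 × 170 = 721.1 mm².
F_nw = 0.6 F_EXX = 0.6 × 620 = 372 MPa.
R_n = 372 × 721.1 × 10⁻³ = 268.3 kN; R_n/Ω = 268.3/2.0 = 134.1 kN.

R_n/Ω ≈ 134 kN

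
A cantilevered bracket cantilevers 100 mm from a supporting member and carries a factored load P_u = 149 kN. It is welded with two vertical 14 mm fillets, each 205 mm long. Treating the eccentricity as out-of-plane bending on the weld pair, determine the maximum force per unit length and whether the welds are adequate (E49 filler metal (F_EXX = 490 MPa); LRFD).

f_max ≈ 1120 N/mm; adequate

L_w = 2 × 205 = 410 mm; section modulus (unit throat) S = 2 × L²/6 = 14010 mm².
Direct shear f_v = P/L_w = 149×10³/410 = 363.4 N/mm.
Moment M = P × e = 149×10³ × 100 = 14900000 N·mm; bending f_b = M/S = 1064 N/mm.
f_max = √(f_v² + f_b²) = √(363.4² + 1064²) = 1124 N/mm.
φr_n = 0.75 × 0.6 × 490 × (0.707 × 14) = 2183 N/mm → adequate.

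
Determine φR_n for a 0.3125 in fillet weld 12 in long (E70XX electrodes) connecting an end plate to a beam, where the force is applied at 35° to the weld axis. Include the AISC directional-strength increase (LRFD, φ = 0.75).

φR_n ≈ 102 kips

E70XX → F_EXX = 70 ksi.
t_e = 0.707 × 0.3125 = 0.2209 in; A_we = 0.2209 × 12 = 2.651 in².
Directional factor: 1.0 + 0.5 sin^1.5(35°) = 1.217.
F_nw = 0.6 × 70 × 1.217 = 51.12 ksi.
φR_n = 0.75 × 51.12 × 2.651 = 101.7 kips.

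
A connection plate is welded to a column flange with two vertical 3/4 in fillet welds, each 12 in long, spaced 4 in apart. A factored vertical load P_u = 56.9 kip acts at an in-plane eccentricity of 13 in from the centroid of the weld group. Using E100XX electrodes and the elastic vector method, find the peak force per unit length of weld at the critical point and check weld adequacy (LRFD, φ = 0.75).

E100XX → F_EXX = 100 ksi.
Total weld length L_w = 24 in. Treat welds as unit-width lines.
Polar moment about centroid: J = 2[d³/12 + d(b/2)²] = 2[12³/12 + 12×2²] = 384 in³.
Direct shear f_v = P/L_w = 56.9 / 24 = 2.371 kip/in (vertical).
Torsion M = P·e = 56.9 × 13 = 739.7 kip·in.
Critical point at (x, y) = (2, 6) from centroid. f_tx = M·y/J = 11.56 kip/in; f_ty = M·x/J = 3.853 kip/in.
Resultant f_max = √[f_tx² + (f_v + f_ty)²] = √[11.56² + (2.371 + 3.853)²] = 13.13 kip/in.
Capacity per unit length: φr_n = 0.75 × 0.6 × 100 × (0.707 × 0.75) = 23.86 kip/in.
13.13 ≤ 23.86 → adequate.

f_max ≈ 13.1 kip/in; adequate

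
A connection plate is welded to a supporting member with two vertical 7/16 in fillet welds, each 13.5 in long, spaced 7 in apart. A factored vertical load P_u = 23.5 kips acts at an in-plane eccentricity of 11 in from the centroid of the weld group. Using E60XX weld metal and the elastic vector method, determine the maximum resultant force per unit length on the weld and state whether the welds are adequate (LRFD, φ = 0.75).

f_max ≈ 3.15 kip/in; adequate

E60XX → F_EXX = 60 ksi.
Total weld length L_w = 27 in. Treat welds as unit-width lines.
Polar moment about centroid: J = 2[d³/12 + d(b/2)²] = 2[13.5³/12 + 13.5×3.5²] = 740.8 in³.
Direct shear f_v = P/L_w = 23.5 / 27 = 0.8704 kip/in (vertical).
Torsion M = P·e = 23.5 × 11 = 258.5 kip·in.
Critical point at (x, y) = (3.5, 6.75) from centroid. f_tx = M·y/J = 2.355 kip/in; f_ty = M·x/J = 1.221 kip/in.
Resultant f_max = √[f_tx² + (f_v + f_ty)²] = √[2.355² + (0.8704 + 1.221)²] = 3.15 kip/in.
Capacity per unit length: φr_n = 0.75 × 0.6 × 60 × (0.707 × 0.4375) = 8.351 kip/in.
3.15 ≤ 8.351 → adequate.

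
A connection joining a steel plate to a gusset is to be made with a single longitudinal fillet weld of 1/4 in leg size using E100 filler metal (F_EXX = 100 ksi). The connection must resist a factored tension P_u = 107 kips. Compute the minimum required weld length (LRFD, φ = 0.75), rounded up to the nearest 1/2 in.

L = 13.5 in

Throat t_e = 0.707 × 0.25 = 0.1767 in.
φr_n = 0.75 × 0.6 × 100 × 0.1767 = 7.954 kips/in.
L_req = P_u / φr_n = 107 / 7.954 = 13.45 in total.
Round up → use L = 13.5 in.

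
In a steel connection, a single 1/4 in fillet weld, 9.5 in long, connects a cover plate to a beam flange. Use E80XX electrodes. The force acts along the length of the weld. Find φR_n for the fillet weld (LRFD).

E80XX → F_EXX = 80 ksi.
Effective throat t_e = 0.707 × 0.25 = 0.1767 in.
Total length L = 9.5 in; A_we = 0.1767 × 9.5 = 1.679 in².
F_nw = 0.6 F_EXX = 0.6 × 80 = 48 ksi.
φR_n = 0.75 × 48 × 1.679 = 60.45 kip.

φR_n ≈ 60.4 kip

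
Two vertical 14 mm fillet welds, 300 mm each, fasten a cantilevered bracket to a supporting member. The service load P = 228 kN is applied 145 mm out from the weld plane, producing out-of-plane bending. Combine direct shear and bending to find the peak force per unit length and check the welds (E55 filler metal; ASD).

f_max ≈ 1170 N/mm; adequate

E55XX → F_EXX = 550 MPa.
L_w = 2 × 300 = 600 mm; section modulus (unit throat) S = 2 × L²/6 = 30000 mm².
Direct shear f_v = P/L_w = 228×10³/600 = 380 N/mm.
Moment M = P × e = 228×10³ × 145 = 33060000 N·mm; bending f_b = M/S = 1102 N/mm.
f_max = √(f_v² + f_b²) = √(380² + 1102²) = 1166 N/mm.
r_n/Ω = (1/2.0) × 0.6 × 550 × (0.707 × 14) = 1633 N/mm → adequate.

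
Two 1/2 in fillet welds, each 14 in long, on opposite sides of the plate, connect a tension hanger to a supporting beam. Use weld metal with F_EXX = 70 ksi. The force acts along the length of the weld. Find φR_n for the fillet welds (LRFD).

Effective throat t_e = 0.707 × 0.5 = 0.3535 in.
Total length L = 28 in; A_we = 0.3535 × 28 = 9.898 in².
F_nw = 0.6 F_EXX = 0.6 × 70 = 42 ksi.
φR_n = 0.75 × 42 × 9.898 = 311.8 kip.

φR_n ≈ 312 kip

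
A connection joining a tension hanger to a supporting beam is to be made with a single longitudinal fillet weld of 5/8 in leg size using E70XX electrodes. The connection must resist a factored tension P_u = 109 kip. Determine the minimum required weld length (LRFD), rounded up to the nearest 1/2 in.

E70XX → F_EXX = 70 ksi.
Throat t_e = 0.707 × 0.625 = 0.4419 in.
φr_n = 0.75 × 0.6 × 70 × 0.4419 = 13.92 kip/in.
L_req = P_u / φr_n = 109 / 13.92 = 7.831 in total.
Round up → use L = 8 in.

L = 8 in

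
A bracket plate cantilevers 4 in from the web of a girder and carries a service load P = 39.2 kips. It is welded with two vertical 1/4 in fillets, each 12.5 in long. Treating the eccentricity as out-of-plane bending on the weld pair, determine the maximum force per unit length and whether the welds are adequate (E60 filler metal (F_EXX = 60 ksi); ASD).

L_w = 2 × 12.5 = 25 in; section modulus (unit throat) S = 2 × L²/6 = 52.08 in².
Direct shear f_v = P/L_w = 39.2/25 = 1.568 kip/in.
Moment M = P × e = 39.2 × 4 = 156.8 kip·in; bending f_b = M/S = 3.011 kip/in.
f_max = √(f_v² + f_b²) = √(1.568² + 3.011²) = 3.394 kip/in.
r_n/Ω = (1/2.0) × 0.6 × 60 × (0.707 × 0.25) = 3.181 kip/in → NOT adequate.

f_max ≈ 3.39 kip/in; NOT adequate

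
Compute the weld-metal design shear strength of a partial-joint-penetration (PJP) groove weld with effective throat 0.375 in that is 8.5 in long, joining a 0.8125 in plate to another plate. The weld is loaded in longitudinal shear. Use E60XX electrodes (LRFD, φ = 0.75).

E60XX → F_EXX = 60 ksi.
Effective throat (given) t_e = 0.375 in.
A_we = 0.375 × 8.5 = 3.188 in².
F_nw = 0.6 F_EXX = 36 ksi.
φR_n = 0.75 × 36 × 3.188 = 86.06 kip.

φR_n ≈ 86.1 kip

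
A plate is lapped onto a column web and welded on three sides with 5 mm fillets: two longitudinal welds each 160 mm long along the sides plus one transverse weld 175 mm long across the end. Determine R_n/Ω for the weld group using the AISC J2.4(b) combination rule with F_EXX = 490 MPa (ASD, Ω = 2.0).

R_n/Ω ≈ 278 kN

t_e = 0.707 × 5 = 3.535 mm.
R_nwl = 0.6 × 490 × 3.535 × 320 × 10⁻³ = 332.6 kN (longitudinal, 2 welds).
R_nwt = 0.6 × 490 × 3.535 × 175 × 10⁻³ = 181.9 kN (transverse, base value).
(i) R_nwl + R_nwt = 514.4 kN; (ii) 0.85 R_nwl + 1.5 R_nwt = 555.5 kN.
R_n = max = 555.5 kN [governs: (ii)]; R_n/Ω = 277.8 kN.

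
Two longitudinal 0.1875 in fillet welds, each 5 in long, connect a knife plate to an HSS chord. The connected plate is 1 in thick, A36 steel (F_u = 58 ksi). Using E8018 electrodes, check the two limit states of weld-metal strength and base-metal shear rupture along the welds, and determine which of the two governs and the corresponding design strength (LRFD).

φR_n ≈ 47.7 kip (weld metal governs)

E80XX → F_EXX = 80 ksi.
t_e = 0.707 × 0.1875 = 0.1326 in; L = 10 in.
Weld metal: φR_n = 0.75 × 0.6 × 80 × 0.1326 × 10 = 47.72 kip.
Base metal (shear rupture): φR_n = 0.75 × 0.6 × 58 × 1 × 10 = 261 kip.
Governing: weld metal.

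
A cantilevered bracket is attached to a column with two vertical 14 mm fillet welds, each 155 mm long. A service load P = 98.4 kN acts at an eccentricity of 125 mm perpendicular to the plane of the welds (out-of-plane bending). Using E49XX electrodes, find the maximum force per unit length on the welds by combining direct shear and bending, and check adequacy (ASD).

f_max ≈ 1570 N/mm; NOT adequate

E49XX → F_EXX = 490 MPa.
L_w = 2 × 155 = 310 mm; section modulus (unit throat) S = 2 × L²/6 = 8008 mm².
Direct shear f_v = P/L_w = 98.4×10³/310 = 317.4 N/mm.
Moment M = P × e = 98.4×10³ × 125 = 12300000 N·mm; bending f_b = M/S = 1536 N/mm.
f_max = √(f_v² + f_b²) = √(317.4² + 1536²) = 1568 N/mm.
r_n/Ω = (1/2.0) × 0.6 × 490 × (0.707 × 14) = 1455 N/mm → NOT adequate.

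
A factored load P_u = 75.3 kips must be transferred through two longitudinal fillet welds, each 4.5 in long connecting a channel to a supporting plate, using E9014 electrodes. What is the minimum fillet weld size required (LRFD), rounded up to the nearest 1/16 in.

E90XX → F_EXX = 90 ksi.
Total weld length L = 9 in.
Required throat t_e = P_u / (φ × 0.6 F_EXX × L) = 75.3 / (0.75 × 0.6 × 90 × 9) = 0.2066 in.
Required leg w = t_e / 0.707 = 0.2922 in → use 5/16 in.

w = 5/16 in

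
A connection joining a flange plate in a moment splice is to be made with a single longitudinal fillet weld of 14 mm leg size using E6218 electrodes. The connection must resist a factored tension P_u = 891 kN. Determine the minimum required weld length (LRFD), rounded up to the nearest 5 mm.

E62XX → F_EXX = 620 MPa.
Throat t_e = 0.707 × 14 = 9.898 mm.
φr_n = 0.75 × 0.6 × 620 × 9.898 × 10⁻³ = 2.762 kN/mm.
L_req = P_u / φr_n = 891 / 2.762 = 322.6 mm total.
Round up → use L = 325 mm.

L = 325 mm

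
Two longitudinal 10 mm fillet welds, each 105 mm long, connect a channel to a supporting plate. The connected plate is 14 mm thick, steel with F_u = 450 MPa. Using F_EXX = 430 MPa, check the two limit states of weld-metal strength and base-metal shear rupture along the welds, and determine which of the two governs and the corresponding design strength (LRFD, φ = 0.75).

φR_n ≈ 287 kN (weld metal governs)

t_e = 0.707 × 10 = 7.07 mm; L = 210 mm.
Weld metal: φR_n = 0.75 × 0.6 × 430 × 7.07 × 210 × 10⁻³ = 287.3 kN.
Base metal (shear rupture): φR_n = 0.75 × 0.6 × 450 × 14 × 210 × 10⁻³ = 595.4 kN.
Governing: weld metal.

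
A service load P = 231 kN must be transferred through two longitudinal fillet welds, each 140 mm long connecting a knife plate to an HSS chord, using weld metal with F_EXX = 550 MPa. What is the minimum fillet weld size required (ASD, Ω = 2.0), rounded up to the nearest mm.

Total weld length L = 280 mm.
Required throat t_e = P × Ω / (0.6 F_EXX × L) = 231 × 2.0 / (0.6 × 550 × 280 × 10⁻³) = 5 mm.
Required leg w = t_e / 0.707 = 7.072 mm → use 8 mm.

w = 8 mm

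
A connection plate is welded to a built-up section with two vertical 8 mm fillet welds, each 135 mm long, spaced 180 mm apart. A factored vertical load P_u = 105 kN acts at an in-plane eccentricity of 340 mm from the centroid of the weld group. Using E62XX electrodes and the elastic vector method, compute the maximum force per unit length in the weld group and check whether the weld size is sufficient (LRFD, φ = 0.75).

f_max ≈ 1870 N/mm; NOT adequate

E62XX → F_EXX = 620 MPa.
Total weld length L_w = 270 mm. Treat welds as unit-width lines.
Polar moment about centroid: J = 2[d³/12 + d(b/2)²] = 2[135³/12 + 135×90²] = 2597000 mm³.
Direct shear f_v = P/L_w = 105×10³ / 270 = 388.9 N/mm (vertical).
Torsion M = P·e = 105×10³ × 340 = 35700000 N·mm.
Critical point at (x, y) = (90, 67.5) from centroid. f_tx = M·y/J = 927.9 N/mm; f_ty = M·x/J = 1237 N/mm.
Resultant f_max = √[f_tx² + (f_v + f_ty)²] = √[927.9² + (388.9 + 1237)²] = 1872 N/mm.
Capacity per unit length: φr_n = 0.75 × 0.6 × 620 × (0.707 × 8) = 1578 N/mm.
1872 > 1578 → NOT adequate.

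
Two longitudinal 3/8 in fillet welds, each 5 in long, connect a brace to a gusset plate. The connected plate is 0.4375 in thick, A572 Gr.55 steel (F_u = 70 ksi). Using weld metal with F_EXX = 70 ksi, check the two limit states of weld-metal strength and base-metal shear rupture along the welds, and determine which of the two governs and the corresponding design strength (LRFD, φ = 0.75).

t_e = 0.707 × 0.375 = 0.2651 in; L = 10 in.
Weld metal: φR_n = 0.75 × 0.6 × 70 × 0.2651 × 10 = 83.51 kip.
Base metal (shear rupture): φR_n = 0.75 × 0.6 × 70 × 0.4375 × 10 = 137.8 kip.
Governing: weld metal.

φR_n ≈ 83.5 kip (weld metal governs)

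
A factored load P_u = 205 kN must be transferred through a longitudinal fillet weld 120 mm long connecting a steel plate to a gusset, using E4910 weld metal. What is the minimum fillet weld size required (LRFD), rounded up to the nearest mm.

w = 11 mm

E49XX → F_EXX = 490 MPa.
Total weld length L = 120 mm.
Required throat t_e = P_u / (φ × 0.6 F_EXX × L) = 205 / (0.75 × 0.6 × 490 × 120 × 10⁻³) = 7.748 mm.
Required leg w = t_e / 0.707 = 10.96 mm → use 11 mm.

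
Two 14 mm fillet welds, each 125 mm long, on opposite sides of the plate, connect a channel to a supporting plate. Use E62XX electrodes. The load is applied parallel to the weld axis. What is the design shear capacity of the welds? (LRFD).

φR_n ≈ 690 kN

E62XX → F_EXX = 620 MPa.
Effective throat t_e = 0.707 × 14 = 9.898 mm.
Total length L = 250 mm; A_we = 9.898 × 250 = 2474 mm².
F_nw = 0.6 F_EXX = 0.6 × 620 = 372 MPa.
φR_n = 0.75 × 372 × 2474 × 10⁻³ = 690.4 kN.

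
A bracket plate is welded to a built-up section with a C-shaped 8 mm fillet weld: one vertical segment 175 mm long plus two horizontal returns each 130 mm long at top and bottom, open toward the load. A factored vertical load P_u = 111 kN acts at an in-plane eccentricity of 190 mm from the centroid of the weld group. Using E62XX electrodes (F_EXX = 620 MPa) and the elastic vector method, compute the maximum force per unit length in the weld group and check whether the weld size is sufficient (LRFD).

Total weld length L_w = 435 mm. Treat welds as unit-width lines.
Centroid: x̄ = 2×130×65 / 435 = 38.85 mm from the vertical weld.
Polar moment about centroid: J = I_x + I_y = [175³/12 + 2×130×87.5²] + [175×38.85² + 2(130³/12 + 130×26.15²)] = 3245000 mm³.
Direct shear f_v = P/L_w = 111×10³ / 435 = 255.2 N/mm (vertical).
Torsion M = P·e = 111×10³ × 190 = 21090000 N·mm.
Critical point at (x, y) = (91.15, 87.5) from centroid. f_tx = M·y/J = 568.6 N/mm; f_ty = M·x/J = 592.3 N/mm.
Resultant f_max = √[f_tx² + (f_v + f_ty)²] = √[568.6² + (255.2 + 592.3)²] = 1021 N/mm.
Capacity per unit length: φr_n = 0.75 × 0.6 × 620 × (0.707 × 8) = 1578 N/mm.
1021 ≤ 1578 → adequate.

f_max ≈ 1020 N/mm; adequate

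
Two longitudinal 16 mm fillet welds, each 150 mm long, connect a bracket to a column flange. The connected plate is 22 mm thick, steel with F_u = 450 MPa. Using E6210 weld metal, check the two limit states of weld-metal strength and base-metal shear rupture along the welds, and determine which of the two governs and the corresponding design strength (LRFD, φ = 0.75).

E62XX → F_EXX = 620 MPa.
t_e = 0.707 × 16 = 11.31 mm; L = 300 mm.
Weld metal: φR_n = 0.75 × 0.6 × 620 × 11.31 × 300 × 10⁻³ = 946.8 kN.
Base metal (shear rupture): φR_n = 0.75 × 0.6 × 450 × 22 × 300 × 10⁻³ = 1336 kN.
Governing: weld metal.

φR_n ≈ 947 kN (weld metal governs)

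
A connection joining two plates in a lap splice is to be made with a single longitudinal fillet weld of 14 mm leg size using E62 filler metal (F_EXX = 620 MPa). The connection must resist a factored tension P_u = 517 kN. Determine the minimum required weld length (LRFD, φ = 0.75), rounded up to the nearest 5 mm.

Throat t_e = 0.707 × 14 = 9.898 mm.
φr_n = 0.75 × 0.6 × 620 × 9.898 × 10⁻³ = 2.762 kN/mm.
L_req = P_u / φr_n = 517 / 2.762 = 187.2 mm total.
Round up → use L = 190 mm.

L = 190 mm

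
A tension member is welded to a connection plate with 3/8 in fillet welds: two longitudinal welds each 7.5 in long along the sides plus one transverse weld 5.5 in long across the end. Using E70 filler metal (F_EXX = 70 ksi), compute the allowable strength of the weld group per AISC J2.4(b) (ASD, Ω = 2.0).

R_n/Ω ≈ 117 kip

t_e = 0.707 × 0.375 = 0.2651 in.
R_nwl = 0.6 × 70 × 0.2651 × 15 = 167 kip (longitudinal, 2 welds).
R_nwt = 0.6 × 70 × 0.2651 × 5.5 = 61.24 kip (transverse, base value).
(i) R_nwl + R_nwt = 228.3 kip; (ii) 0.85 R_nwl + 1.5 R_nwt = 233.8 kip.
R_n = max = 233.8 kip [governs: (ii)]; R_n/Ω = 116.9 kip.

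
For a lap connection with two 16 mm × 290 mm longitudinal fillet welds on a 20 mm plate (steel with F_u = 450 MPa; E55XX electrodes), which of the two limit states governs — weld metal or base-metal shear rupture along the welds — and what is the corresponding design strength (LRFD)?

E55XX → F_EXX = 550 MPa.
t_e = 0.707 × 16 = 11.31 mm; L = 580 mm.
Weld metal: φR_n = 0.75 × 0.6 × 550 × 11.31 × 580 × 10⁻³ = 1624 kN.
Base metal (shear rupture): φR_n = 0.75 × 0.6 × 450 × 20 × 580 × 10⁻³ = 2349 kN.
Governing: weld metal.

φR_n ≈ 1620 kN (weld metal governs)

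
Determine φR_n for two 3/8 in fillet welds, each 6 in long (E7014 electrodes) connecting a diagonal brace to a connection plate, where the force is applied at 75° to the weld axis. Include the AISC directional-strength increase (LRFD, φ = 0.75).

φR_n ≈ 148 kip

E70XX → F_EXX = 70 ksi.
t_e = 0.707 × 0.375 = 0.2651 in; A_we = 0.2651 × 12 = 3.181 in².
Directional factor: 1.0 + 0.5 sin^1.5(75°) = 1.475.
F_nw = 0.6 × 70 × 1.475 = 61.94 ksi.
φR_n = 0.75 × 61.94 × 3.181 = 147.8 kip.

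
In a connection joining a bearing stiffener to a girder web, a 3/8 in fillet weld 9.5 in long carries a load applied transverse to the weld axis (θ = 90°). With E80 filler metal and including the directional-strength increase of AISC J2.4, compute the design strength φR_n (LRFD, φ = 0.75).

φR_n ≈ 136 kip

E80XX → F_EXX = 80 ksi.
t_e = 0.707 × 0.375 = 0.2651 in; A_we = 0.2651 × 9.5 = 2.519 in².
Directional factor: 1.0 + 0.5 sin^1.5(90°) = 1.5.
F_nw = 0.6 × 80 × 1.5 = 72 ksi.
φR_n = 0.75 × 72 × 2.519 = 136 kip.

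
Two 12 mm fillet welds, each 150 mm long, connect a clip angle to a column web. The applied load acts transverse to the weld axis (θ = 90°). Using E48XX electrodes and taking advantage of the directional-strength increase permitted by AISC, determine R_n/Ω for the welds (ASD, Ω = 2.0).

E48XX → F_EXX = 480 MPa.
t_e = 0.707 × 12 = 8.484 mm; A_we = 8.484 × 300 = 2545 mm².
Directional factor: 1.0 + 0.5 sin^1.5(90°) = 1.5.
F_nw = 0.6 × 480 × 1.5 = 432 MPa.
R_n/Ω = (432 × 2545) / 2.0 × 10⁻³ = 549.8 kN.

R_n/Ω ≈ 550 kN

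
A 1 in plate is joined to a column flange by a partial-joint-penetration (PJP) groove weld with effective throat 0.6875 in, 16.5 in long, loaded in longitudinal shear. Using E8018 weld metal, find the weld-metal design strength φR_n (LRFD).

E80XX → F_EXX = 80 ksi.
Effective throat (given) t_e = 0.6875 in.
A_we = 0.6875 × 16.5 = 11.34 in².
F_nw = 0.6 F_EXX = 48 ksi.
φR_n = 0.75 × 48 × 11.34 = 408.4 kips.

φR_n ≈ 408 kips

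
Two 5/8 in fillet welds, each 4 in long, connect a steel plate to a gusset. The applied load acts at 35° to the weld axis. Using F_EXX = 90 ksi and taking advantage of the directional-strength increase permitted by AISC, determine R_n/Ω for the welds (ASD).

R_n/Ω ≈ 116 kips

t_e = 0.707 × 0.625 = 0.4419 in; A_we = 0.4419 × 8 = 3.535 in².
Directional factor: 1.0 + 0.5 sin^1.5(35°) = 1.217.
F_nw = 0.6 × 90 × 1.217 = 65.73 ksi.
R_n/Ω = (65.73 × 3.535) / 2.0 = 116.2 kips.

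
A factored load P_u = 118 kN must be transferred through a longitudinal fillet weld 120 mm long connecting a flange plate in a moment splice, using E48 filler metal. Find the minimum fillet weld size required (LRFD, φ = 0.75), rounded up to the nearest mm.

w = 7 mm

E48XX → F_EXX = 480 MPa.
Total weld length L = 120 mm.
Required throat t_e = P_u / (φ × 0.6 F_EXX × L) = 118 / (0.75 × 0.6 × 480 × 120 × 10⁻³) = 4.552 mm.
Required leg w = t_e / 0.707 = 6.439 mm → use 7 mm.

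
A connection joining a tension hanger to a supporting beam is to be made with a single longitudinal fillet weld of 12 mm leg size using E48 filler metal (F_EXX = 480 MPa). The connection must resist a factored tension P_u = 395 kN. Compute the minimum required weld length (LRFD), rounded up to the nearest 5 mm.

Throat t_e = 0.707 × 12 = 8.484 mm.
φr_n = 0.75 × 0.6 × 480 × 8.484 × 10⁻³ = 1.833 kN/mm.
L_req = P_u / φr_n = 395 / 1.833 = 215.5 mm total.
Round up → use L = 220 mm.

L = 220 mm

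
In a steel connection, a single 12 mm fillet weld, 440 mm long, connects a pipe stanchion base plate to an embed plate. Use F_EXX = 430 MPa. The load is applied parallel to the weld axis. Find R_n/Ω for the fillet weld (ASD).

R_n/Ω ≈ 482 kN

Effective throat t_e = 0.707 × 12 = 8.484 mm.
Total length L = 440 mm; A_we = 8.484 × 440 = 3733 mm².
F_nw = 0.6 F_EXX = 0.6 × 430 = 258 MPa.
R_n = 258 × 3733 × 10⁻³ = 963.1 kN; R_n/Ω = 963.1/2.0 = 481.6 kN.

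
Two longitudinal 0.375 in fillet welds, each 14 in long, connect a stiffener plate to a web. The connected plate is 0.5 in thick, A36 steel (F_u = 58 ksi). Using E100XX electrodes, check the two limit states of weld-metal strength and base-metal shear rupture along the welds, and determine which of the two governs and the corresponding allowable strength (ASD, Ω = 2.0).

E100XX → F_EXX = 100 ksi.
t_e = 0.707 × 0.375 = 0.2651 in; L = 28 in.
Weld metal: R_n/Ω = (1/2.0) × 0.6 × 100 × 0.2651 × 28 = 222.7 kip.
Base metal (shear rupture): R_n/Ω = (1/2.0) × 0.6 × 58 × 0.5 × 28 = 243.6 kip.
Governing: weld metal.

R_n/Ω ≈ 223 kip (weld metal governs)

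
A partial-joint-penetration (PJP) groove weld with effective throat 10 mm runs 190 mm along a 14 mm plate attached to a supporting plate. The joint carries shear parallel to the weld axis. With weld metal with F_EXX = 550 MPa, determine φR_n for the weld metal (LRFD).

Effective throat (given) t_e = 10 mm.
A_we = 10 × 190 = 1900 mm².
F_nw = 0.6 F_EXX = 330 MPa.
φR_n = 0.75 × 330 × 1900 × 10⁻³ = 470.2 kN.

φR_n ≈ 470 kN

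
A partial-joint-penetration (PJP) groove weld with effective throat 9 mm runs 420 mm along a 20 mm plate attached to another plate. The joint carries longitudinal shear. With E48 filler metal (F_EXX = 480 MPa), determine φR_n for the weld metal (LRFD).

φR_n ≈ 816 kN

Effective throat (given) t_e = 9 mm.
A_we = 9 × 420 = 3780 mm².
F_nw = 0.6 F_EXX = 288 MPa.
φR_n = 0.75 × 288 × 3780 × 10⁻³ = 816.5 kN.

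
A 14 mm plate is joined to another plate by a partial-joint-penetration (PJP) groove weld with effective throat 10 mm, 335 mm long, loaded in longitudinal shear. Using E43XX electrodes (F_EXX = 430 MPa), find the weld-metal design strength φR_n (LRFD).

Effective throat (given) t_e = 10 mm.
A_we = 10 × 335 = 3350 mm².
F_nw = 0.6 F_EXX = 258 MPa.
φR_n = 0.75 × 258 × 3350 × 10⁻³ = 648.2 kN.

φR_n ≈ 648 kN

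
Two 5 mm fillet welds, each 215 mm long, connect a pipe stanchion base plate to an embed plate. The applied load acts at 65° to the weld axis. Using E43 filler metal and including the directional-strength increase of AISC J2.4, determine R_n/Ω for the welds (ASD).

E43XX → F_EXX = 430 MPa.
t_e = 0.707 × 5 = 3.535 mm; A_we = 3.535 × 430 = 1520 mm².
Directional factor: 1.0 + 0.5 sin^1.5(65°) = 1.431.
F_nw = 0.6 × 430 × 1.431 = 369.3 MPa.
R_n/Ω = (369.3 × 1520) / 2.0 × 10⁻³ = 280.7 kN.

R_n/Ω ≈ 281 kN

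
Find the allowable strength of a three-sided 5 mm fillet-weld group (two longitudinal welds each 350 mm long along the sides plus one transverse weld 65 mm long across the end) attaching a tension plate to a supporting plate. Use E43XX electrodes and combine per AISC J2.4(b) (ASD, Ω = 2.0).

R_n/Ω ≈ 349 kN

E43XX → F_EXX = 430 MPa.
t_e = 0.707 × 5 = 3.535 mm.
R_nwl = 0.6 × 430 × 3.535 × 700 × 10⁻³ = 638.4 kN (longitudinal, 2 welds).
R_nwt = 0.6 × 430 × 3.535 × 65 × 10⁻³ = 59.28 kN (transverse, base value).
(i) R_nwl + R_nwt = 697.7 kN; (ii) 0.85 R_nwl + 1.5 R_nwt = 631.6 kN.
R_n = max = 697.7 kN [governs: (i)]; R_n/Ω = 348.9 kN.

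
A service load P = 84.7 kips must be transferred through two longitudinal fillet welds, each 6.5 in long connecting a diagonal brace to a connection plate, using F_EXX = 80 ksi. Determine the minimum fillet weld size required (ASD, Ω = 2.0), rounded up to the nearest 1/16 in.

Total weld length L = 13 in.
Required throat t_e = P × Ω / (0.6 F_EXX × L) = 84.7 × 2.0 / (0.6 × 80 × 13) = 0.2715 in.
Required leg w = t_e / 0.707 = 0.384 in → use 7/16 in.

w = 7/16 in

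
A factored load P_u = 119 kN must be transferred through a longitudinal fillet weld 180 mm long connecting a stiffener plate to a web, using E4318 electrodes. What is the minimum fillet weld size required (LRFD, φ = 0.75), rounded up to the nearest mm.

E43XX → F_EXX = 430 MPa.
Total weld length L = 180 mm.
Required throat t_e = P_u / (φ × 0.6 F_EXX × L) = 119 / (0.75 × 0.6 × 430 × 180 × 10⁻³) = 3.417 mm.
Required leg w = t_e / 0.707 = 4.833 mm → use 5 mm.

w = 5 mm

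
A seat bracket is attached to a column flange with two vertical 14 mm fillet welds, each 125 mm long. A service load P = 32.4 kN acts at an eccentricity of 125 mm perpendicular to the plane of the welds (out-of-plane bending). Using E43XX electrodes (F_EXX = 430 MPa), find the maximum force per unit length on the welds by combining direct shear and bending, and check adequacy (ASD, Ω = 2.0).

f_max ≈ 788 N/mm; adequate

L_w = 2 × 125 = 250 mm; section modulus (unit throat) S = 2 × L²/6 = 5208 mm².
Direct shear f_v = P/L_w = 32.4×10³/250 = 129.6 N/mm.
Moment M = P × e = 32.4×10³ × 125 = 4050000 N·mm; bending f_b = M/S = 777.6 N/mm.
f_max = √(f_v² + f_b²) = √(129.6² + 777.6²) = 788.3 N/mm.
r_n/Ω = (1/2.0) × 0.6 × 430 × (0.707 × 14) = 1277 N/mm → adequate.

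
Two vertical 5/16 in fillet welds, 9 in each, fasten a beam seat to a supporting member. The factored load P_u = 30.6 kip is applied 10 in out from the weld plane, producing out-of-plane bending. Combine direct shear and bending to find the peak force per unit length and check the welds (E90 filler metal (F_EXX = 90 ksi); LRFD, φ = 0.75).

f_max ≈ 11.5 kip/in; NOT adequate

L_w = 2 × 9 = 18 in; section modulus (unit throat) S = 2 × L²/6 = 27 in².
Direct shear f_v = P/L_w = 30.6/18 = 1.7 kip/in.
Moment M = P × e = 30.6 × 10 = 306 kip·in; bending f_b = M/S = 11.33 kip/in.
f_max = √(f_v² + f_b²) = √(1.7² + 11.33²) = 11.46 kip/in.
φr_n = 0.75 × 0.6 × 90 × (0.707 × 0.3125) = 8.948 kip/in → NOT adequate.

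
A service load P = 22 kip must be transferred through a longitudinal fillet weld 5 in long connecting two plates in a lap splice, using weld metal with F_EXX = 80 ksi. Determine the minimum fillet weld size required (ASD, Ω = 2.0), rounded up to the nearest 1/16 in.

Total weld length L = 5 in.
Required throat t_e = P × Ω / (0.6 F_EXX × L) = 22 × 2.0 / (0.6 × 80 × 5) = 0.1833 in.
Required leg w = t_e / 0.707 = 0.2593 in → use 5/16 in.

w = 5/16 in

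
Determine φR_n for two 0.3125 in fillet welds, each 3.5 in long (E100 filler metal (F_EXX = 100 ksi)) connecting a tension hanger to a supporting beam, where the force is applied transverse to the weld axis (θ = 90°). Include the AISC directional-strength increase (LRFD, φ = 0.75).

t_e = 0.707 × 0.3125 = 0.2209 in; A_we = 0.2209 × 7 = 1.547 in².
Directional factor: 1.0 + 0.5 sin^1.5(90°) = 1.5.
F_nw = 0.6 × 100 × 1.5 = 90 ksi.
φR_n = 0.75 × 90 × 1.547 = 104.4 kip.

φR_n ≈ 104 kip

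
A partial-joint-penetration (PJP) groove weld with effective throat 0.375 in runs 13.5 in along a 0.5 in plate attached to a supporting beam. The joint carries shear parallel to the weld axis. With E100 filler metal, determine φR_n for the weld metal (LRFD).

φR_n ≈ 228 kips

E100XX → F_EXX = 100 ksi.
Effective throat (given) t_e = 0.375 in.
A_we = 0.375 × 13.5 = 5.062 in².
F_nw = 0.6 F_EXX = 60 ksi.
φR_n = 0.75 × 60 × 5.062 = 227.8 kips.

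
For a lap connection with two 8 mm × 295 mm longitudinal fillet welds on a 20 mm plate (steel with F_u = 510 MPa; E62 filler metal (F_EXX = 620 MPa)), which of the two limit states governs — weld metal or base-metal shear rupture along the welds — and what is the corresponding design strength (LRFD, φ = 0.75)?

φR_n ≈ 931 kN (weld metal governs)

t_e = 0.707 × 8 = 5.656 mm; L = 590 mm.
Weld metal: φR_n = 0.75 × 0.6 × 620 × 5.656 × 590 × 10⁻³ = 931 kN.
Base metal (shear rupture): φR_n = 0.75 × 0.6 × 510 × 20 × 590 × 10⁻³ = 2708 kN.
Governing: weld metal.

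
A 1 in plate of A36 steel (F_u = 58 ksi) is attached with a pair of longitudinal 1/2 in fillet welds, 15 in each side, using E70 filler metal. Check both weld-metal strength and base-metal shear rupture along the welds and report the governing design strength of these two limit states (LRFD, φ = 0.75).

φR_n ≈ 334 kip (weld metal governs)

E70XX → F_EXX = 70 ksi.
t_e = 0.707 × 0.5 = 0.3535 in; L = 30 in.
Weld metal: φR_n = 0.75 × 0.6 × 70 × 0.3535 × 30 = 334.1 kip.
Base metal (shear rupture): φR_n = 0.75 × 0.6 × 58 × 1 × 30 = 783 kip.
Governing: weld metal.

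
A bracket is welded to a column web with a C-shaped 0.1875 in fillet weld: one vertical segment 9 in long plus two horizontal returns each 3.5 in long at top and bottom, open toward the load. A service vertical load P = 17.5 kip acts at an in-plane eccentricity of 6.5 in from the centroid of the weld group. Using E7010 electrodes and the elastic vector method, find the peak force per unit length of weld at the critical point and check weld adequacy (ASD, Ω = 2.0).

f_max ≈ 3.4 kip/in; NOT adequate

E70XX → F_EXX = 70 ksi.
Total weld length L_w = 16 in. Treat welds as unit-width lines.
Centroid: x̄ = 2×3.5×1.75 / 16 = 0.7656 in from the vertical weld.
Polar moment about centroid: J = I_x + I_y = [9³/12 + 2×3.5×4.5²] + [9×0.7656² + 2(3.5³/12 + 3.5×0.9844²)] = 221.7 in³.
Direct shear f_v = P/L_w = 17.5 / 16 = 1.094 kip/in (vertical).
Torsion M = P·e = 17.5 × 6.5 = 113.75 kip·in.
Critical point at (x, y) = (2.734, 4.5) from centroid. f_tx = M·y/J = 2.309 kip/in; f_ty = M·x/J = 1.403 kip/in.
Resultant f_max = √[f_tx² + (f_v + f_ty)²] = √[2.309² + (1.094 + 1.403)²] = 3.401 kip/in.
Capacity per unit length: r_n/Ω = (1/2.0) × 0.6 × 70 × (0.707 × 0.1875) = 2.784 kip/in.
3.401 > 2.784 → NOT adequate.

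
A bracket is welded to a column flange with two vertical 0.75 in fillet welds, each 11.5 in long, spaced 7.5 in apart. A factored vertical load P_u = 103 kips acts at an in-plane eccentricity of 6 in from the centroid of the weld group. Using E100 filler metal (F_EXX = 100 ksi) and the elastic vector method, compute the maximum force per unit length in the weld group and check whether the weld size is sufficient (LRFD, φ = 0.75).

f_max ≈ 10.5 kip/in; adequate

Total weld length L_w = 23 in. Treat welds as unit-width lines.
Polar moment about centroid: J = 2[d³/12 + d(b/2)²] = 2[11.5³/12 + 11.5×3.75²] = 576.9 in³.
Direct shear f_v = P/L_w = 103 / 23 = 4.478 kip/in (vertical).
Torsion M = P·e = 103 × 6 = 618 kip·in.
Critical point at (x, y) = (3.75, 5.75) from centroid. f_tx = M·y/J = 6.159 kip/in; f_ty = M·x/J = 4.017 kip/in.
Resultant f_max = √[f_tx² + (f_v + f_ty)²] = √[6.159² + (4.478 + 4.017)²] = 10.49 kip/in.
Capacity per unit length: φr_n = 0.75 × 0.6 × 100 × (0.707 × 0.75) = 23.86 kip/in.
10.49 ≤ 23.86 → adequate.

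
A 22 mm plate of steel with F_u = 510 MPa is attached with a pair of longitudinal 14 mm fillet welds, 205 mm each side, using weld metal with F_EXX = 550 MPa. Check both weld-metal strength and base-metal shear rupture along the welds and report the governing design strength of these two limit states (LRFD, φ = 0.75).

φR_n ≈ 1000 kN (weld metal governs)

t_e = 0.707 × 14 = 9.898 mm; L = 410 mm.
Weld metal: φR_n = 0.75 × 0.6 × 550 × 9.898 × 410 × 10⁻³ = 1004 kN.
Base metal (shear rupture): φR_n = 0.75 × 0.6 × 510 × 22 × 410 × 10⁻³ = 2070 kN.
Governing: weld metal.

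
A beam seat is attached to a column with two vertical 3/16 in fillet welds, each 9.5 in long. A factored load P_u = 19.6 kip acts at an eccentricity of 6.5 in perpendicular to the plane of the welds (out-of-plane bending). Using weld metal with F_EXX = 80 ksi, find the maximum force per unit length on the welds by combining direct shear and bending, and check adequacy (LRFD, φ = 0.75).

L_w = 2 × 9.5 = 19 in; section modulus (unit throat) S = 2 × L²/6 = 30.08 in².
Direct shear f_v = P/L_w = 19.6/19 = 1.032 kip/in.
Moment M = P × e = 19.6 × 6.5 = 127.4 kip·in; bending f_b = M/S = 4.235 kip/in.
f_max = √(f_v² + f_b²) = √(1.032² + 4.235²) = 4.359 kip/in.
φr_n = 0.75 × 0.6 × 80 × (0.707 × 0.1875) = 4.772 kip/in → adequate.

f_max ≈ 4.36 kip/in; adequate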